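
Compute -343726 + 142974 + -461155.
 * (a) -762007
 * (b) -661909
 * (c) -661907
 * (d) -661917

First: -343726 + 142974 = -200752
Then: -200752 + -461155 = -661907
c) -661907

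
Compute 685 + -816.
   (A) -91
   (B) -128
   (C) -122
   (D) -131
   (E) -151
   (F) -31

685 + -816 = -131
D) -131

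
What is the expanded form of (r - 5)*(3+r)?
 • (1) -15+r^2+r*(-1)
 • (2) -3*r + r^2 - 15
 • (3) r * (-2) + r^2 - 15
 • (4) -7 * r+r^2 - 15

Expanding (r - 5)*(3+r):
= r * (-2) + r^2 - 15
3) r * (-2) + r^2 - 15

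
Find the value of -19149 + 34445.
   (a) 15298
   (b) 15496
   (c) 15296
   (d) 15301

-19149 + 34445 = 15296
c) 15296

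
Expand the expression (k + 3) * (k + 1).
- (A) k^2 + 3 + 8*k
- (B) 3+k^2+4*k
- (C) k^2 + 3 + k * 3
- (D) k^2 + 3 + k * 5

Expanding (k + 3) * (k + 1):
= 3+k^2+4*k
B) 3+k^2+4*k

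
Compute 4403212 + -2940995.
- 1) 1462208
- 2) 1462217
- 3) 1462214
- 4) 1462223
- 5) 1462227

4403212 + -2940995 = 1462217
2) 1462217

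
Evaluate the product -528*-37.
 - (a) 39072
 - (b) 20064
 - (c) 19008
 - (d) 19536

-528 * -37 = 19536
d) 19536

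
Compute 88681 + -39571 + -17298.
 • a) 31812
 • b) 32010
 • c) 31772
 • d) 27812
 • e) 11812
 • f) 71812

First: 88681 + -39571 = 49110
Then: 49110 + -17298 = 31812
a) 31812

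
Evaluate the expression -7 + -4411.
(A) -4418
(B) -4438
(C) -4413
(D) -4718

-7 + -4411 = -4418
A) -4418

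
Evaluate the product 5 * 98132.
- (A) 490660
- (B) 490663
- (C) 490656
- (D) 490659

5 * 98132 = 490660
A) 490660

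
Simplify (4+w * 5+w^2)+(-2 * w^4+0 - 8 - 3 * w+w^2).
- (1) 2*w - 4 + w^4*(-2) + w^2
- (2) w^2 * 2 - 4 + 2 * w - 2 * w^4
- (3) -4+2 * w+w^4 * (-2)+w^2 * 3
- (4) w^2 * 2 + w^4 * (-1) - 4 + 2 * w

Adding the polynomials and combining like terms:
(4 + w*5 + w^2) + (-2*w^4 + 0 - 8 - 3*w + w^2)
= w^2 * 2 - 4 + 2 * w - 2 * w^4
2) w^2 * 2 - 4 + 2 * w - 2 * w^4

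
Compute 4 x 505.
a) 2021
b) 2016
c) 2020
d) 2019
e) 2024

4 * 505 = 2020
c) 2020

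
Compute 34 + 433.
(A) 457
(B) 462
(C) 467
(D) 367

34 + 433 = 467
C) 467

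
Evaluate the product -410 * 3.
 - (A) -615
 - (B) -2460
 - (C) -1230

-410 * 3 = -1230
C) -1230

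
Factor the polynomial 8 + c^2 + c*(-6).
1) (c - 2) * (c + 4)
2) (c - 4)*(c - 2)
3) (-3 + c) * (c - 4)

We need to factor 8 + c^2 + c*(-6).
The factored form is (c - 4)*(c - 2).
2) (c - 4)*(c - 2)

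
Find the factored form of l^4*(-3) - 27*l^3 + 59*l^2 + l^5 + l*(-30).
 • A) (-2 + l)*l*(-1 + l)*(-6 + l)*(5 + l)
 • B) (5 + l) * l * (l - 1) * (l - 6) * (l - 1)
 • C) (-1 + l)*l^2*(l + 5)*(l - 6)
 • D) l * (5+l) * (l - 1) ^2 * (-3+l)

We need to factor l^4*(-3) - 27*l^3 + 59*l^2 + l^5 + l*(-30).
The factored form is (5 + l) * l * (l - 1) * (l - 6) * (l - 1).
B) (5 + l) * l * (l - 1) * (l - 6) * (l - 1)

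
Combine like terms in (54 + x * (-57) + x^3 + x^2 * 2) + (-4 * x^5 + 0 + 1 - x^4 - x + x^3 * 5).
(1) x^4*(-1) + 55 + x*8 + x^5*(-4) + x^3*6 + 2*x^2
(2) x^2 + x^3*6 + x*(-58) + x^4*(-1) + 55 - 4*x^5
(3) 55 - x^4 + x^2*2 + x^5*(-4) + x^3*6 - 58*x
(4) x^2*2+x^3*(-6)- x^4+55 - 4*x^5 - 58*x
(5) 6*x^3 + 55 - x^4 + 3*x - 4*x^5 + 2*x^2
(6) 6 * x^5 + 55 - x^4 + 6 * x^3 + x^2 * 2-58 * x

Adding the polynomials and combining like terms:
(54 + x*(-57) + x^3 + x^2*2) + (-4*x^5 + 0 + 1 - x^4 - x + x^3*5)
= 55 - x^4 + x^2*2 + x^5*(-4) + x^3*6 - 58*x
3) 55 - x^4 + x^2*2 + x^5*(-4) + x^3*6 - 58*x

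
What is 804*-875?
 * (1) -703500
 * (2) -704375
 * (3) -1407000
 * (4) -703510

804 * -875 = -703500
1) -703500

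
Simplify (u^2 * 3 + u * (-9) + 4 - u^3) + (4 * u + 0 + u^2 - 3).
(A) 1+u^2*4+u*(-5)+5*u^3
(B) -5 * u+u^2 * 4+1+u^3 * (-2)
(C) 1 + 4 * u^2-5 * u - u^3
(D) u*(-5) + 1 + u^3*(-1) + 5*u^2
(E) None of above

Adding the polynomials and combining like terms:
(u^2*3 + u*(-9) + 4 - u^3) + (4*u + 0 + u^2 - 3)
= 1 + 4 * u^2-5 * u - u^3
C) 1 + 4 * u^2-5 * u - u^3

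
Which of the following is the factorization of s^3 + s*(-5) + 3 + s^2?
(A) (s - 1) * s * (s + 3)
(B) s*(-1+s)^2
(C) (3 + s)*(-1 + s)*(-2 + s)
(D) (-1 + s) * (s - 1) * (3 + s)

We need to factor s^3 + s*(-5) + 3 + s^2.
The factored form is (-1 + s) * (s - 1) * (3 + s).
D) (-1 + s) * (s - 1) * (3 + s)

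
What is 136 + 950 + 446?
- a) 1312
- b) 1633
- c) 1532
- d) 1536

First: 136 + 950 = 1086
Then: 1086 + 446 = 1532
c) 1532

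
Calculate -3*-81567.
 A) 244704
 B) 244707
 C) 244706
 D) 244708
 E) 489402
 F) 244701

-3 * -81567 = 244701
F) 244701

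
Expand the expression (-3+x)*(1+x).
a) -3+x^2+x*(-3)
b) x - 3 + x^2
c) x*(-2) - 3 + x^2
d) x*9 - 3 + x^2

Expanding (-3+x)*(1+x):
= x*(-2) - 3 + x^2
c) x*(-2) - 3 + x^2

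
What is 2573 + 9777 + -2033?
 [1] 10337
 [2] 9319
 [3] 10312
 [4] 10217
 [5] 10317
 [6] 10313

First: 2573 + 9777 = 12350
Then: 12350 + -2033 = 10317
5) 10317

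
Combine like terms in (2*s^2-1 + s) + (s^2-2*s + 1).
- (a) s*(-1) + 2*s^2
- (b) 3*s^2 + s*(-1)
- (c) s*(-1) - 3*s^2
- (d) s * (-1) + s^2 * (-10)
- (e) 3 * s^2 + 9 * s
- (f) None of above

Adding the polynomials and combining like terms:
(2*s^2 - 1 + s) + (s^2 - 2*s + 1)
= 3*s^2 + s*(-1)
b) 3*s^2 + s*(-1)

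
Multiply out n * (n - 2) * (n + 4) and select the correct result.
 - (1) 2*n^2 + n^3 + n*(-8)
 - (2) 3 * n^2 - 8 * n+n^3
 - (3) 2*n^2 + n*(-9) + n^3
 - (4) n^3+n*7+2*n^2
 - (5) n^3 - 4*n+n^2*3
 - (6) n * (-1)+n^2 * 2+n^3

Expanding n * (n - 2) * (n + 4):
= 2*n^2 + n^3 + n*(-8)
1) 2*n^2 + n^3 + n*(-8)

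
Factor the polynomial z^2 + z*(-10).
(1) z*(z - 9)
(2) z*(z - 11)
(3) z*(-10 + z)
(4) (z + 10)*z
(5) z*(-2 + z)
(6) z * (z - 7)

We need to factor z^2 + z*(-10).
The factored form is z*(-10 + z).
3) z*(-10 + z)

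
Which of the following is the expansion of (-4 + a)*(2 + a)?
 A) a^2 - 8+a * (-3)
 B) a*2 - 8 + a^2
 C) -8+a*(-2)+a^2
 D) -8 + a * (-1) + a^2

Expanding (-4 + a)*(2 + a):
= -8+a*(-2)+a^2
C) -8+a*(-2)+a^2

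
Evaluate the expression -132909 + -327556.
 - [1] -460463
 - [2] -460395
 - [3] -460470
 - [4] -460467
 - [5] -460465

-132909 + -327556 = -460465
5) -460465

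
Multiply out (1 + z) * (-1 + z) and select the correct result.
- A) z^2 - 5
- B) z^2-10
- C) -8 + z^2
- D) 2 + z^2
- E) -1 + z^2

Expanding (1 + z) * (-1 + z):
= -1 + z^2
E) -1 + z^2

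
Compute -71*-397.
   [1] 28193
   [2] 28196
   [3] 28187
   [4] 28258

-71 * -397 = 28187
3) 28187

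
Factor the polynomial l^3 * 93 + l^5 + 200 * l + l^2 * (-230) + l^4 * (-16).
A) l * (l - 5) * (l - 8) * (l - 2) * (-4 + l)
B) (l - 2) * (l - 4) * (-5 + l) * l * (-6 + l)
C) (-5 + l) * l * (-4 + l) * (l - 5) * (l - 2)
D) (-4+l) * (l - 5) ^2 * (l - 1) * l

We need to factor l^3 * 93 + l^5 + 200 * l + l^2 * (-230) + l^4 * (-16).
The factored form is (-5 + l) * l * (-4 + l) * (l - 5) * (l - 2).
C) (-5 + l) * l * (-4 + l) * (l - 5) * (l - 2)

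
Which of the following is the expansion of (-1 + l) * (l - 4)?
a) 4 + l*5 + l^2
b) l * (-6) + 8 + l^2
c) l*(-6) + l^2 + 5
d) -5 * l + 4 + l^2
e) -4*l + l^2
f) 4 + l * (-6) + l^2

Expanding (-1 + l) * (l - 4):
= -5 * l + 4 + l^2
d) -5 * l + 4 + l^2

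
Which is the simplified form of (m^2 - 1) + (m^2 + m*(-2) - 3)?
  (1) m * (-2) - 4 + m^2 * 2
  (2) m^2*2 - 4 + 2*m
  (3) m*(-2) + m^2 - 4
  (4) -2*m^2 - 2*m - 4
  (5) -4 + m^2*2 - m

Adding the polynomials and combining like terms:
(m^2 - 1) + (m^2 + m*(-2) - 3)
= m * (-2) - 4 + m^2 * 2
1) m * (-2) - 4 + m^2 * 2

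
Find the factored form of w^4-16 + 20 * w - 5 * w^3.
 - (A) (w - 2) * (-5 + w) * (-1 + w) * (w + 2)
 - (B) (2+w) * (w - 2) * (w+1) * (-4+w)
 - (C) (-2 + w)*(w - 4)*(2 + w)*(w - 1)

We need to factor w^4-16 + 20 * w - 5 * w^3.
The factored form is (-2 + w)*(w - 4)*(2 + w)*(w - 1).
C) (-2 + w)*(w - 4)*(2 + w)*(w - 1)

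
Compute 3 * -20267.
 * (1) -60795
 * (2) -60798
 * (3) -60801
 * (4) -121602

3 * -20267 = -60801
3) -60801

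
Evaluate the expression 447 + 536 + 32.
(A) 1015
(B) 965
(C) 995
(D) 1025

First: 447 + 536 = 983
Then: 983 + 32 = 1015
A) 1015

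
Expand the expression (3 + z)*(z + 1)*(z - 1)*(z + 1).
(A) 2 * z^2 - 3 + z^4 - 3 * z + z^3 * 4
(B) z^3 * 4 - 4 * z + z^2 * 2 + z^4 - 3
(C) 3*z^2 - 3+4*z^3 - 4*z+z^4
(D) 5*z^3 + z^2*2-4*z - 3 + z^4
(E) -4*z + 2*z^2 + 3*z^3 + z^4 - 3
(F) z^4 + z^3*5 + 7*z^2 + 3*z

Expanding (3 + z)*(z + 1)*(z - 1)*(z + 1):
= z^3 * 4 - 4 * z + z^2 * 2 + z^4 - 3
B) z^3 * 4 - 4 * z + z^2 * 2 + z^4 - 3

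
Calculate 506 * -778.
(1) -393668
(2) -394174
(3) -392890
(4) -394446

506 * -778 = -393668
1) -393668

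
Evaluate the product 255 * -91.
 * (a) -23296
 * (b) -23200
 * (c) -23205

255 * -91 = -23205
c) -23205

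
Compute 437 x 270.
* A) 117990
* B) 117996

437 * 270 = 117990
A) 117990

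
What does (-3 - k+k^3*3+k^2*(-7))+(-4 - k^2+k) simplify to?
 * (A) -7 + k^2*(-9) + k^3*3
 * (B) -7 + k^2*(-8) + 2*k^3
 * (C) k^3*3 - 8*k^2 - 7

Adding the polynomials and combining like terms:
(-3 - k + k^3*3 + k^2*(-7)) + (-4 - k^2 + k)
= k^3*3 - 8*k^2 - 7
C) k^3*3 - 8*k^2 - 7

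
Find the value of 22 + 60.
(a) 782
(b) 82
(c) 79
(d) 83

22 + 60 = 82
b) 82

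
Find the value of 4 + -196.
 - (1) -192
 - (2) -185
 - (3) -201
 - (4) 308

4 + -196 = -192
1) -192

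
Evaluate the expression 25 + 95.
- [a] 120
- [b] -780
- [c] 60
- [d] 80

25 + 95 = 120
a) 120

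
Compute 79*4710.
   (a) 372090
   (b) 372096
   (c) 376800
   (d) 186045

79 * 4710 = 372090
a) 372090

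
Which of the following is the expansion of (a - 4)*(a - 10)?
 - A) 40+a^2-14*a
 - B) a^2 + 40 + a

Expanding (a - 4)*(a - 10):
= 40+a^2-14*a
A) 40+a^2-14*a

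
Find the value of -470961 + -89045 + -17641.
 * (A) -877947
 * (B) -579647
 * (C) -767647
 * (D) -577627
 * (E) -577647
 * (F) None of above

First: -470961 + -89045 = -560006
Then: -560006 + -17641 = -577647
E) -577647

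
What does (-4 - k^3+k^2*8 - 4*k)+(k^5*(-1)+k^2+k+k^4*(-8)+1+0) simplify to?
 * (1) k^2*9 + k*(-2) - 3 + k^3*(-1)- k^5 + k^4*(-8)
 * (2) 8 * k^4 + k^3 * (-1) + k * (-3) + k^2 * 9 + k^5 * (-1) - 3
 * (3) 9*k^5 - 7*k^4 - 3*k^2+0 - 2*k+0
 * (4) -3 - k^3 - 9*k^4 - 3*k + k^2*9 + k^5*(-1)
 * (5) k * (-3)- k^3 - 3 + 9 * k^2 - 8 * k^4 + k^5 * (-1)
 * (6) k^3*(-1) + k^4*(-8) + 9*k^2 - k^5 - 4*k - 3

Adding the polynomials and combining like terms:
(-4 - k^3 + k^2*8 - 4*k) + (k^5*(-1) + k^2 + k + k^4*(-8) + 1 + 0)
= k * (-3)- k^3 - 3 + 9 * k^2 - 8 * k^4 + k^5 * (-1)
5) k * (-3)- k^3 - 3 + 9 * k^2 - 8 * k^4 + k^5 * (-1)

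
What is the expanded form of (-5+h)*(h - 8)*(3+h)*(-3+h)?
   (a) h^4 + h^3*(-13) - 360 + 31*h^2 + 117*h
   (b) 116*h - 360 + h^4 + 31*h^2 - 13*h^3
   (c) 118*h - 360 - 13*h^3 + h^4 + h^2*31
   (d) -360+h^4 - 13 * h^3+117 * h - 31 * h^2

Expanding (-5+h)*(h - 8)*(3+h)*(-3+h):
= h^4 + h^3*(-13) - 360 + 31*h^2 + 117*h
a) h^4 + h^3*(-13) - 360 + 31*h^2 + 117*h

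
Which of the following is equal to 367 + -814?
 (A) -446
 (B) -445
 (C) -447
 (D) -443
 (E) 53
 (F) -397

367 + -814 = -447
C) -447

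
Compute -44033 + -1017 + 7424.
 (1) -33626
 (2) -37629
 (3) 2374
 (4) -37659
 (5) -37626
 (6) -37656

First: -44033 + -1017 = -45050
Then: -45050 + 7424 = -37626
5) -37626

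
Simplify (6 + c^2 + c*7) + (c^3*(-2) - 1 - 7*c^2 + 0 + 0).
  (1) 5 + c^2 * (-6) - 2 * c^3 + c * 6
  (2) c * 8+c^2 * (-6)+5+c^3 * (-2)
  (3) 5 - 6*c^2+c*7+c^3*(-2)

Adding the polynomials and combining like terms:
(6 + c^2 + c*7) + (c^3*(-2) - 1 - 7*c^2 + 0 + 0)
= 5 - 6*c^2+c*7+c^3*(-2)
3) 5 - 6*c^2+c*7+c^3*(-2)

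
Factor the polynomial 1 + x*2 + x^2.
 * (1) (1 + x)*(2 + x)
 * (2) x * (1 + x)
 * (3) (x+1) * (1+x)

We need to factor 1 + x*2 + x^2.
The factored form is (x+1) * (1+x).
3) (x+1) * (1+x)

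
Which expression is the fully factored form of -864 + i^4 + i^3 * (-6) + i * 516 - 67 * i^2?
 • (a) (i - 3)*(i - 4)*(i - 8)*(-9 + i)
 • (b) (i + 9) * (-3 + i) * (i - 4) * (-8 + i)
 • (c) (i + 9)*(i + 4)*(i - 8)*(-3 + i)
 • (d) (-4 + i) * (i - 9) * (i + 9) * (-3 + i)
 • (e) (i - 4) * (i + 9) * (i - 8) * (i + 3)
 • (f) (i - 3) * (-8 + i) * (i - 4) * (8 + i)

We need to factor -864 + i^4 + i^3 * (-6) + i * 516 - 67 * i^2.
The factored form is (i + 9) * (-3 + i) * (i - 4) * (-8 + i).
b) (i + 9) * (-3 + i) * (i - 4) * (-8 + i)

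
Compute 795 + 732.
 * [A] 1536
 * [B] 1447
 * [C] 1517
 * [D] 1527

795 + 732 = 1527
D) 1527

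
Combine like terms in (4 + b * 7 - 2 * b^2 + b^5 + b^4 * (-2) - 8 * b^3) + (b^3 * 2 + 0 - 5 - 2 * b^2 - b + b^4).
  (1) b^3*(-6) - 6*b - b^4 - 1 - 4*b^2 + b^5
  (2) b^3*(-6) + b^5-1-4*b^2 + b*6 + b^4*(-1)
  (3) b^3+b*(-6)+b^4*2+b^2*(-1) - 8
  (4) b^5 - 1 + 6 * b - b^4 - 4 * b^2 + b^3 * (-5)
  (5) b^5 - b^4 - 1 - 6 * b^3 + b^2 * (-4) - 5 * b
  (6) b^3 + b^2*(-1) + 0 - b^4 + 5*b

Adding the polynomials and combining like terms:
(4 + b*7 - 2*b^2 + b^5 + b^4*(-2) - 8*b^3) + (b^3*2 + 0 - 5 - 2*b^2 - b + b^4)
= b^3*(-6) + b^5-1-4*b^2 + b*6 + b^4*(-1)
2) b^3*(-6) + b^5-1-4*b^2 + b*6 + b^4*(-1)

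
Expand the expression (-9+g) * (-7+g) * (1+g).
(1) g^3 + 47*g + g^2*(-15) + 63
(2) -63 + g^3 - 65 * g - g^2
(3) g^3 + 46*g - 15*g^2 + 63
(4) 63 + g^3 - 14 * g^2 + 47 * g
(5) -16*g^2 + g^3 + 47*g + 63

Expanding (-9+g) * (-7+g) * (1+g):
= g^3 + 47*g + g^2*(-15) + 63
1) g^3 + 47*g + g^2*(-15) + 63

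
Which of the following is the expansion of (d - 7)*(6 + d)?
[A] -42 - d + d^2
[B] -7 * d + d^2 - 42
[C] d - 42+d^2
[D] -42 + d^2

Expanding (d - 7)*(6 + d):
= -42 - d + d^2
A) -42 - d + d^2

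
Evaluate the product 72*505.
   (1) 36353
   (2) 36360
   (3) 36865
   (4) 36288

72 * 505 = 36360
2) 36360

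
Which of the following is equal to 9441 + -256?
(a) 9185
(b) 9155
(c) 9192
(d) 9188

9441 + -256 = 9185
a) 9185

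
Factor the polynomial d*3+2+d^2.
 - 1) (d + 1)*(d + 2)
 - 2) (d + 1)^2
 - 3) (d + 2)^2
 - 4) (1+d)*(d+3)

We need to factor d*3+2+d^2.
The factored form is (d + 1)*(d + 2).
1) (d + 1)*(d + 2)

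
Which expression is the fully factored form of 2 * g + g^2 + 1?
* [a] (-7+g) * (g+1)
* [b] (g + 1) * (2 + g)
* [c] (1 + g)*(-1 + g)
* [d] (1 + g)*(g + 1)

We need to factor 2 * g + g^2 + 1.
The factored form is (1 + g)*(g + 1).
d) (1 + g)*(g + 1)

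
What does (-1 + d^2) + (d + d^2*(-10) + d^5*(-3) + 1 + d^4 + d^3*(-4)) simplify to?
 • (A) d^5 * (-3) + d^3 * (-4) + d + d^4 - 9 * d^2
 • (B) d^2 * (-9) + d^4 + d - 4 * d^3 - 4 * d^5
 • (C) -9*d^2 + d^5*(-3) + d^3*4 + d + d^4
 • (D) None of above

Adding the polynomials and combining like terms:
(-1 + d^2) + (d + d^2*(-10) + d^5*(-3) + 1 + d^4 + d^3*(-4))
= d^5 * (-3) + d^3 * (-4) + d + d^4 - 9 * d^2
A) d^5 * (-3) + d^3 * (-4) + d + d^4 - 9 * d^2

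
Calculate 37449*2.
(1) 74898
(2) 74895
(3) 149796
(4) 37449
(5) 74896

37449 * 2 = 74898
1) 74898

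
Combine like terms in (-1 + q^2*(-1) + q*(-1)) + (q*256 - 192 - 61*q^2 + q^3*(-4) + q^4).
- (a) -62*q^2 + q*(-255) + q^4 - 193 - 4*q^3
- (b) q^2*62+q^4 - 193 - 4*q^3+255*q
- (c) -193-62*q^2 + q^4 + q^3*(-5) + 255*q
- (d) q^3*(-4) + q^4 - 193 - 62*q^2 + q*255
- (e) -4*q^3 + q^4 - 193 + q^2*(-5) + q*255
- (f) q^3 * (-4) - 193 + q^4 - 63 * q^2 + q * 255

Adding the polynomials and combining like terms:
(-1 + q^2*(-1) + q*(-1)) + (q*256 - 192 - 61*q^2 + q^3*(-4) + q^4)
= q^3*(-4) + q^4 - 193 - 62*q^2 + q*255
d) q^3*(-4) + q^4 - 193 - 62*q^2 + q*255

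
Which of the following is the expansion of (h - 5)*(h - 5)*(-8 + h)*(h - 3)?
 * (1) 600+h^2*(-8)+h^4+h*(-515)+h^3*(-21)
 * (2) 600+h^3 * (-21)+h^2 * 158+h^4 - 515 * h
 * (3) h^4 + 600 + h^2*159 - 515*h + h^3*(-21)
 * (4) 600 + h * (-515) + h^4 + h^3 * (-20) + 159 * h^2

Expanding (h - 5)*(h - 5)*(-8 + h)*(h - 3):
= h^4 + 600 + h^2*159 - 515*h + h^3*(-21)
3) h^4 + 600 + h^2*159 - 515*h + h^3*(-21)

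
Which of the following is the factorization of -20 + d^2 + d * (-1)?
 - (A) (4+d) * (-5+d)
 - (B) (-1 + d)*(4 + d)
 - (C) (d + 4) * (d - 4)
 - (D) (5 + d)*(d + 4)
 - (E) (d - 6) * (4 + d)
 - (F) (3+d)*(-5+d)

We need to factor -20 + d^2 + d * (-1).
The factored form is (4+d) * (-5+d).
A) (4+d) * (-5+d)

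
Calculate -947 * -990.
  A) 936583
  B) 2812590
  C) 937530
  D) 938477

-947 * -990 = 937530
C) 937530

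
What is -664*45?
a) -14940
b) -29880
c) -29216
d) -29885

-664 * 45 = -29880
b) -29880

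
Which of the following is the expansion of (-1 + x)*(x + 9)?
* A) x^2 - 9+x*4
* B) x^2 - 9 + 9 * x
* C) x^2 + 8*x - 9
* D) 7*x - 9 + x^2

Expanding (-1 + x)*(x + 9):
= x^2 + 8*x - 9
C) x^2 + 8*x - 9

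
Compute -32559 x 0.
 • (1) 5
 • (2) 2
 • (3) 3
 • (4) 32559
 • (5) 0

-32559 * 0 = 0
5) 0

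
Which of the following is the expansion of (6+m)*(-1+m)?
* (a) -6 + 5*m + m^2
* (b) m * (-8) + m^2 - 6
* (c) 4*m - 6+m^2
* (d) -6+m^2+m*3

Expanding (6+m)*(-1+m):
= -6 + 5*m + m^2
a) -6 + 5*m + m^2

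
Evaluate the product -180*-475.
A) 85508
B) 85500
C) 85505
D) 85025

-180 * -475 = 85500
B) 85500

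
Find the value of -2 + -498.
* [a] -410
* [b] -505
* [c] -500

-2 + -498 = -500
c) -500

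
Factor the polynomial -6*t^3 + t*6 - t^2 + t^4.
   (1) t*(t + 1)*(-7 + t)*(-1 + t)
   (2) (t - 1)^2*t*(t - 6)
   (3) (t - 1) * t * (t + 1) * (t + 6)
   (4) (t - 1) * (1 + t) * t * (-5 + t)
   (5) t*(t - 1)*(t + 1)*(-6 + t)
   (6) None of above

We need to factor -6*t^3 + t*6 - t^2 + t^4.
The factored form is t*(t - 1)*(t + 1)*(-6 + t).
5) t*(t - 1)*(t + 1)*(-6 + t)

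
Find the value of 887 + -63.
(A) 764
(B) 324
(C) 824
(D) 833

887 + -63 = 824
C) 824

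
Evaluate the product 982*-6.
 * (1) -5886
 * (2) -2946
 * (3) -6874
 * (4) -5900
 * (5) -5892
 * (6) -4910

982 * -6 = -5892
5) -5892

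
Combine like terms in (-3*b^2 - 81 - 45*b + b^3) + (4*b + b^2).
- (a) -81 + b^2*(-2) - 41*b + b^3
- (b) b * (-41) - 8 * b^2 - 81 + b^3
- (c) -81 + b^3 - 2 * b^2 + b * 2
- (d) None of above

Adding the polynomials and combining like terms:
(-3*b^2 - 81 - 45*b + b^3) + (4*b + b^2)
= -81 + b^2*(-2) - 41*b + b^3
a) -81 + b^2*(-2) - 41*b + b^3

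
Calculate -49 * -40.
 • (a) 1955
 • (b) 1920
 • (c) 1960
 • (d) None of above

-49 * -40 = 1960
c) 1960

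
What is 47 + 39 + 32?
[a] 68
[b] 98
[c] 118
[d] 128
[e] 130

First: 47 + 39 = 86
Then: 86 + 32 = 118
c) 118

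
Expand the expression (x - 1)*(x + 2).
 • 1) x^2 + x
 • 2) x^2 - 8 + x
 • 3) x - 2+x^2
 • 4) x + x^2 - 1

Expanding (x - 1)*(x + 2):
= x - 2+x^2
3) x - 2+x^2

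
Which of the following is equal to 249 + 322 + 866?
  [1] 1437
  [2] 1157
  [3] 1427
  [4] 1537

First: 249 + 322 = 571
Then: 571 + 866 = 1437
1) 1437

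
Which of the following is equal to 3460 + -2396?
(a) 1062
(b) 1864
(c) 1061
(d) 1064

3460 + -2396 = 1064
d) 1064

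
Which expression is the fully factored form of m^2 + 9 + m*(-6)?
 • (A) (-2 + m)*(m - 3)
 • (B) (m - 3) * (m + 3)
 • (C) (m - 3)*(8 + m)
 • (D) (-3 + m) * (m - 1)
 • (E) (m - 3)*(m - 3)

We need to factor m^2 + 9 + m*(-6).
The factored form is (m - 3)*(m - 3).
E) (m - 3)*(m - 3)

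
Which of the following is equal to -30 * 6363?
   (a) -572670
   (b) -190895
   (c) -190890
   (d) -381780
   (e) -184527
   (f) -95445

-30 * 6363 = -190890
c) -190890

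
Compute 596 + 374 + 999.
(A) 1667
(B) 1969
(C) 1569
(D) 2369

First: 596 + 374 = 970
Then: 970 + 999 = 1969
B) 1969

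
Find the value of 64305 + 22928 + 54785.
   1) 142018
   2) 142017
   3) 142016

First: 64305 + 22928 = 87233
Then: 87233 + 54785 = 142018
1) 142018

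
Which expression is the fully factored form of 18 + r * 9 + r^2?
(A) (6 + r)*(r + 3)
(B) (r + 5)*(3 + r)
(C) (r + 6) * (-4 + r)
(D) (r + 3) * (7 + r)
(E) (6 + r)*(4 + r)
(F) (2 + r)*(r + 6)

We need to factor 18 + r * 9 + r^2.
The factored form is (6 + r)*(r + 3).
A) (6 + r)*(r + 3)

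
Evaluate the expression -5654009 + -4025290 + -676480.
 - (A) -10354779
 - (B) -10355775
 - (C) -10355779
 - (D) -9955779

First: -5654009 + -4025290 = -9679299
Then: -9679299 + -676480 = -10355779
C) -10355779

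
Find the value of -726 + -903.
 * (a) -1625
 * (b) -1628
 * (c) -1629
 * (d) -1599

-726 + -903 = -1629
c) -1629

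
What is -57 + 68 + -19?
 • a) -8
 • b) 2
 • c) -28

First: -57 + 68 = 11
Then: 11 + -19 = -8
a) -8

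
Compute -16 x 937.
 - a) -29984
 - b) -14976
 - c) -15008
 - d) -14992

-16 * 937 = -14992
d) -14992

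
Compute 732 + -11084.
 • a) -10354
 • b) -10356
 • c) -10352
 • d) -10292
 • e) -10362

732 + -11084 = -10352
c) -10352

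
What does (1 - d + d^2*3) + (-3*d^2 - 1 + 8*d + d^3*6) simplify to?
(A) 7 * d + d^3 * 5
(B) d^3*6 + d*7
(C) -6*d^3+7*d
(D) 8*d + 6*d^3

Adding the polynomials and combining like terms:
(1 - d + d^2*3) + (-3*d^2 - 1 + 8*d + d^3*6)
= d^3*6 + d*7
B) d^3*6 + d*7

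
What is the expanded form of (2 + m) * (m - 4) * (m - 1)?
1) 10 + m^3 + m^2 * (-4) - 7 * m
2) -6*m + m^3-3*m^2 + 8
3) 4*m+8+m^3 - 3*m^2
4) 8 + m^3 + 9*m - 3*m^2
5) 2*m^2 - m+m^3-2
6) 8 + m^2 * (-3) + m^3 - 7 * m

Expanding (2 + m) * (m - 4) * (m - 1):
= -6*m + m^3-3*m^2 + 8
2) -6*m + m^3-3*m^2 + 8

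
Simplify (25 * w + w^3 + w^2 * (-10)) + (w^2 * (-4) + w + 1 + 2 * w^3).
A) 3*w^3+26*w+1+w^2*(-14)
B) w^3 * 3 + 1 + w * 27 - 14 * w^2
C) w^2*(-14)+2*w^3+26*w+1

Adding the polynomials and combining like terms:
(25*w + w^3 + w^2*(-10)) + (w^2*(-4) + w + 1 + 2*w^3)
= 3*w^3+26*w+1+w^2*(-14)
A) 3*w^3+26*w+1+w^2*(-14)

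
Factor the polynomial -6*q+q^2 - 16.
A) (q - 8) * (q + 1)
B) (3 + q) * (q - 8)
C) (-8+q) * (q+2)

We need to factor -6*q+q^2 - 16.
The factored form is (-8+q) * (q+2).
C) (-8+q) * (q+2)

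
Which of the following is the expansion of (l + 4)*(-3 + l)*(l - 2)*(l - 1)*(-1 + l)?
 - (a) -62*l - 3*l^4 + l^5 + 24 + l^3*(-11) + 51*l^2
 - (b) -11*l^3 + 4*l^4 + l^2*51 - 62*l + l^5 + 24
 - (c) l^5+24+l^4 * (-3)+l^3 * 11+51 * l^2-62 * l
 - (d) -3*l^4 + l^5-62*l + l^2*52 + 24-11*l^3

Expanding (l + 4)*(-3 + l)*(l - 2)*(l - 1)*(-1 + l):
= -62*l - 3*l^4 + l^5 + 24 + l^3*(-11) + 51*l^2
a) -62*l - 3*l^4 + l^5 + 24 + l^3*(-11) + 51*l^2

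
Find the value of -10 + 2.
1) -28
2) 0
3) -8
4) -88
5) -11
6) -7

-10 + 2 = -8
3) -8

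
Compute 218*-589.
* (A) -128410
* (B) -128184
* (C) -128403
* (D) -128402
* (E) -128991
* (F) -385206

218 * -589 = -128402
D) -128402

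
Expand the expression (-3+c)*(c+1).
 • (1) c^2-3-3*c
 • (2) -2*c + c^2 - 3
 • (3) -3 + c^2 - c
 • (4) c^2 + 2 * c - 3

Expanding (-3+c)*(c+1):
= -2*c + c^2 - 3
2) -2*c + c^2 - 3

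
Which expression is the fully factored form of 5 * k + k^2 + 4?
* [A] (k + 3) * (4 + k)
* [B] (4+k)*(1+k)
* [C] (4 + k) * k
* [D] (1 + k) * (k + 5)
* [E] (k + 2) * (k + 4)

We need to factor 5 * k + k^2 + 4.
The factored form is (4+k)*(1+k).
B) (4+k)*(1+k)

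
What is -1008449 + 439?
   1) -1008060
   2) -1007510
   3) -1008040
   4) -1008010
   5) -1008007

-1008449 + 439 = -1008010
4) -1008010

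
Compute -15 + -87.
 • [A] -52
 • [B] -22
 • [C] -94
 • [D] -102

-15 + -87 = -102
D) -102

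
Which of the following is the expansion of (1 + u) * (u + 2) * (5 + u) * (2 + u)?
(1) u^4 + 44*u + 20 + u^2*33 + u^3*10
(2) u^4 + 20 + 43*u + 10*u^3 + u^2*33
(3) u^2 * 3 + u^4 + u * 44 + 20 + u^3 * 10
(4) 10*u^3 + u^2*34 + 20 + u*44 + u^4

Expanding (1 + u) * (u + 2) * (5 + u) * (2 + u):
= u^4 + 44*u + 20 + u^2*33 + u^3*10
1) u^4 + 44*u + 20 + u^2*33 + u^3*10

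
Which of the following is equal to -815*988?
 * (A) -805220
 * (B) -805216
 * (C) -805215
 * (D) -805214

-815 * 988 = -805220
A) -805220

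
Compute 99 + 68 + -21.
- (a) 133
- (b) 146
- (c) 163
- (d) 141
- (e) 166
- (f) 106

First: 99 + 68 = 167
Then: 167 + -21 = 146
b) 146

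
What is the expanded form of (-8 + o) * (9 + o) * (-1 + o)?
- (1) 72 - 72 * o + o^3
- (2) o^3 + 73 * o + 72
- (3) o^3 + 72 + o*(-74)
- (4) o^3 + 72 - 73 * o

Expanding (-8 + o) * (9 + o) * (-1 + o):
= o^3 + 72 - 73 * o
4) o^3 + 72 - 73 * o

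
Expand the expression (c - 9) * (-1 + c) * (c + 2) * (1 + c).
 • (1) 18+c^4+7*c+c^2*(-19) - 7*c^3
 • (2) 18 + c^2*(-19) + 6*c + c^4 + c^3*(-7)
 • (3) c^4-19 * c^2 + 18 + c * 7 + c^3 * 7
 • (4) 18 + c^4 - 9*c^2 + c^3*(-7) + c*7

Expanding (c - 9) * (-1 + c) * (c + 2) * (1 + c):
= 18+c^4+7*c+c^2*(-19) - 7*c^3
1) 18+c^4+7*c+c^2*(-19) - 7*c^3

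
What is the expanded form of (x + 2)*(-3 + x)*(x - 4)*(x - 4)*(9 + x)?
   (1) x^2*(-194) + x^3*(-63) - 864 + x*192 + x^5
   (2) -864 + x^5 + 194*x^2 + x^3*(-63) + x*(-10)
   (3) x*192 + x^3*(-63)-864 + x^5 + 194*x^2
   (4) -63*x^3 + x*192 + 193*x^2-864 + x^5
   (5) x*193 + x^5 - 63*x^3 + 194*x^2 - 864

Expanding (x + 2)*(-3 + x)*(x - 4)*(x - 4)*(9 + x):
= x*192 + x^3*(-63)-864 + x^5 + 194*x^2
3) x*192 + x^3*(-63)-864 + x^5 + 194*x^2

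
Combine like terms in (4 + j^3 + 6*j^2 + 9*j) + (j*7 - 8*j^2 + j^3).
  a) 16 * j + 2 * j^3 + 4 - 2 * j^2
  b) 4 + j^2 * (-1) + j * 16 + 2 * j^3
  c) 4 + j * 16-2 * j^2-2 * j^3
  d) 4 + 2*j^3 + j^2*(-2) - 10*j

Adding the polynomials and combining like terms:
(4 + j^3 + 6*j^2 + 9*j) + (j*7 - 8*j^2 + j^3)
= 16 * j + 2 * j^3 + 4 - 2 * j^2
a) 16 * j + 2 * j^3 + 4 - 2 * j^2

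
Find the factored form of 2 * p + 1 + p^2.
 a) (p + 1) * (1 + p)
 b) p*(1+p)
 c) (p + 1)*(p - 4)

We need to factor 2 * p + 1 + p^2.
The factored form is (p + 1) * (1 + p).
a) (p + 1) * (1 + p)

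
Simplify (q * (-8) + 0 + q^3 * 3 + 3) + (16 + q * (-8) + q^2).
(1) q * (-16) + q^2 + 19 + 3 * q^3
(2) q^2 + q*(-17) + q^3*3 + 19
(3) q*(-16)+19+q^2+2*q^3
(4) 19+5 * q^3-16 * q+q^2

Adding the polynomials and combining like terms:
(q*(-8) + 0 + q^3*3 + 3) + (16 + q*(-8) + q^2)
= q * (-16) + q^2 + 19 + 3 * q^3
1) q * (-16) + q^2 + 19 + 3 * q^3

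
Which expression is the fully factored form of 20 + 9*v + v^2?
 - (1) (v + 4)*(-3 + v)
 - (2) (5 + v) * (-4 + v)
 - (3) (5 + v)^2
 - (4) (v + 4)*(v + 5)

We need to factor 20 + 9*v + v^2.
The factored form is (v + 4)*(v + 5).
4) (v + 4)*(v + 5)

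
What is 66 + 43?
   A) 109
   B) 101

66 + 43 = 109
A) 109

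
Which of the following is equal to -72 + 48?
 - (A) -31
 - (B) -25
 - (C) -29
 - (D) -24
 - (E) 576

-72 + 48 = -24
D) -24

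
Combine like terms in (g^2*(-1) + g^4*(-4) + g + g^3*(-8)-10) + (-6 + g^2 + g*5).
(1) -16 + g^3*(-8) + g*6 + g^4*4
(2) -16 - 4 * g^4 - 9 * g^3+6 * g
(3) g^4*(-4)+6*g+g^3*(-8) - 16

Adding the polynomials and combining like terms:
(g^2*(-1) + g^4*(-4) + g + g^3*(-8) - 10) + (-6 + g^2 + g*5)
= g^4*(-4)+6*g+g^3*(-8) - 16
3) g^4*(-4)+6*g+g^3*(-8) - 16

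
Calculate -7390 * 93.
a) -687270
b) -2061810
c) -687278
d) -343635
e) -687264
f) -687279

-7390 * 93 = -687270
a) -687270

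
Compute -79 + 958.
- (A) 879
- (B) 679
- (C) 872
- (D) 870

-79 + 958 = 879
A) 879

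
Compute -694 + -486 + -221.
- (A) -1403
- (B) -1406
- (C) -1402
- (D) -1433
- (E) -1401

First: -694 + -486 = -1180
Then: -1180 + -221 = -1401
E) -1401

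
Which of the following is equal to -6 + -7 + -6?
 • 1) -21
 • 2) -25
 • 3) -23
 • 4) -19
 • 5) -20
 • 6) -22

First: -6 + -7 = -13
Then: -13 + -6 = -19
4) -19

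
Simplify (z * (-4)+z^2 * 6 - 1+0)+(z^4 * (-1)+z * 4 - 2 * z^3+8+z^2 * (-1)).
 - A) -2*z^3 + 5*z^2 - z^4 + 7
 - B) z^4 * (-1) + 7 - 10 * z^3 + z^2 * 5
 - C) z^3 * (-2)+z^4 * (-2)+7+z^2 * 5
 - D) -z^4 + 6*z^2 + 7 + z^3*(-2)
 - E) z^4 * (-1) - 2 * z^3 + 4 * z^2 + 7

Adding the polynomials and combining like terms:
(z*(-4) + z^2*6 - 1 + 0) + (z^4*(-1) + z*4 - 2*z^3 + 8 + z^2*(-1))
= -2*z^3 + 5*z^2 - z^4 + 7
A) -2*z^3 + 5*z^2 - z^4 + 7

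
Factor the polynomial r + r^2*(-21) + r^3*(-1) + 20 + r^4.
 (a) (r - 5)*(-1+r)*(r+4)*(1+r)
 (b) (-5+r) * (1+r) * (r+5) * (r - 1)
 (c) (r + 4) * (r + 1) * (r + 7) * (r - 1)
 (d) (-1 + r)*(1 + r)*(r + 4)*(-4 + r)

We need to factor r + r^2*(-21) + r^3*(-1) + 20 + r^4.
The factored form is (r - 5)*(-1+r)*(r+4)*(1+r).
a) (r - 5)*(-1+r)*(r+4)*(1+r)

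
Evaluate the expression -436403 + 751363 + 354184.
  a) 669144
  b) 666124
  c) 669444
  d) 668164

First: -436403 + 751363 = 314960
Then: 314960 + 354184 = 669144
a) 669144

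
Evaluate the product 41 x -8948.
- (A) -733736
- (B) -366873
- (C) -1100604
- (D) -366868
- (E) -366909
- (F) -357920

41 * -8948 = -366868
D) -366868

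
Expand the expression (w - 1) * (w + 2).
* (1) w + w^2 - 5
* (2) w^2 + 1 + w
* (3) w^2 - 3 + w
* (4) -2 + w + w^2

Expanding (w - 1) * (w + 2):
= -2 + w + w^2
4) -2 + w + w^2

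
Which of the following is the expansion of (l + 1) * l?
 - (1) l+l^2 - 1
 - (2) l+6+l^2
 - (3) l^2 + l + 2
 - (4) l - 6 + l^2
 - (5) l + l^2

Expanding (l + 1) * l:
= l + l^2
5) l + l^2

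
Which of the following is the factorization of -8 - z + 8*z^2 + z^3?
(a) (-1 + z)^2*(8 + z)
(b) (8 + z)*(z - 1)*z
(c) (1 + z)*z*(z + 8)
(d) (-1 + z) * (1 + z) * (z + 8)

We need to factor -8 - z + 8*z^2 + z^3.
The factored form is (-1 + z) * (1 + z) * (z + 8).
d) (-1 + z) * (1 + z) * (z + 8)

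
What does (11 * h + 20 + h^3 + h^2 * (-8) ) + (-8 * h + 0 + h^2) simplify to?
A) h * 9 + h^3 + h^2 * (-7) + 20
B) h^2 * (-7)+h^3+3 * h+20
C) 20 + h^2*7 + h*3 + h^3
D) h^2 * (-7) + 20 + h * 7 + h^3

Adding the polynomials and combining like terms:
(11*h + 20 + h^3 + h^2*(-8)) + (-8*h + 0 + h^2)
= h^2 * (-7)+h^3+3 * h+20
B) h^2 * (-7)+h^3+3 * h+20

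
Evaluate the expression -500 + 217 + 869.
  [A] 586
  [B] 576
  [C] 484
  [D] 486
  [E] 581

First: -500 + 217 = -283
Then: -283 + 869 = 586
A) 586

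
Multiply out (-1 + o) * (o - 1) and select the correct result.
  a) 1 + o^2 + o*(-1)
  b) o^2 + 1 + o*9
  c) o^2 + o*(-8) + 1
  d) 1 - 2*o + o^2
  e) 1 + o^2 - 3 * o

Expanding (-1 + o) * (o - 1):
= 1 - 2*o + o^2
d) 1 - 2*o + o^2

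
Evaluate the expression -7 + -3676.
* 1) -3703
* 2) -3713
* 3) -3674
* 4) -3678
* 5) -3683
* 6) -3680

-7 + -3676 = -3683
5) -3683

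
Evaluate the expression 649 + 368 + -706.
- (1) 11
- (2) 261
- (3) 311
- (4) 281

First: 649 + 368 = 1017
Then: 1017 + -706 = 311
3) 311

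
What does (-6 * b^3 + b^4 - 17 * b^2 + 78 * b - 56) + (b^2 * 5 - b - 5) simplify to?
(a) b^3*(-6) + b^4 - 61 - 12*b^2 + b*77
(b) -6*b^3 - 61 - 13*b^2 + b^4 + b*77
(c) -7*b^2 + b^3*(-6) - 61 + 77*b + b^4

Adding the polynomials and combining like terms:
(-6*b^3 + b^4 - 17*b^2 + 78*b - 56) + (b^2*5 - b - 5)
= b^3*(-6) + b^4 - 61 - 12*b^2 + b*77
a) b^3*(-6) + b^4 - 61 - 12*b^2 + b*77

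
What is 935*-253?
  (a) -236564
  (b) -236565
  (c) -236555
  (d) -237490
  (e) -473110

935 * -253 = -236555
c) -236555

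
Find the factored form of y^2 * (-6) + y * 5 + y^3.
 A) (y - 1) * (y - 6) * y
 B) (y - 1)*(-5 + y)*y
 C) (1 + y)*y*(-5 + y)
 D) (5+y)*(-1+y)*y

We need to factor y^2 * (-6) + y * 5 + y^3.
The factored form is (y - 1)*(-5 + y)*y.
B) (y - 1)*(-5 + y)*y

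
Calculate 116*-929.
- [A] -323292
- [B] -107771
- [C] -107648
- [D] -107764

116 * -929 = -107764
D) -107764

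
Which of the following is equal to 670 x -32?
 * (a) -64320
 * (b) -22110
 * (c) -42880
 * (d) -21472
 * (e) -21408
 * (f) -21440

670 * -32 = -21440
f) -21440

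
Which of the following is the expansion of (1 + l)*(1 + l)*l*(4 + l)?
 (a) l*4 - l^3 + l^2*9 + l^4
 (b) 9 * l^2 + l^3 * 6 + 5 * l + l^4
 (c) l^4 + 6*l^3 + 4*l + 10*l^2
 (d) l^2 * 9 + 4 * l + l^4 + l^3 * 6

Expanding (1 + l)*(1 + l)*l*(4 + l):
= l^2 * 9 + 4 * l + l^4 + l^3 * 6
d) l^2 * 9 + 4 * l + l^4 + l^3 * 6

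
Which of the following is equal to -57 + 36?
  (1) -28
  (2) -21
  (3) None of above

-57 + 36 = -21
2) -21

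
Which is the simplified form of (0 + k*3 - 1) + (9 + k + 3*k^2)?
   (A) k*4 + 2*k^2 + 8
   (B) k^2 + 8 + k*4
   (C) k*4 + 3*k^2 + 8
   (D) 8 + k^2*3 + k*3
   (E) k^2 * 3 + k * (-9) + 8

Adding the polynomials and combining like terms:
(0 + k*3 - 1) + (9 + k + 3*k^2)
= k*4 + 3*k^2 + 8
C) k*4 + 3*k^2 + 8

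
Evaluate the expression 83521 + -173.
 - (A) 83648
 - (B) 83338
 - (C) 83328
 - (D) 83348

83521 + -173 = 83348
D) 83348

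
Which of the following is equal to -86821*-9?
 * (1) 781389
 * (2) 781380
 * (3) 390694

-86821 * -9 = 781389
1) 781389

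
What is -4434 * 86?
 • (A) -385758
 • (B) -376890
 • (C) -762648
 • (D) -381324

-4434 * 86 = -381324
D) -381324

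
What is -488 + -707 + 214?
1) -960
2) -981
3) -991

First: -488 + -707 = -1195
Then: -1195 + 214 = -981
2) -981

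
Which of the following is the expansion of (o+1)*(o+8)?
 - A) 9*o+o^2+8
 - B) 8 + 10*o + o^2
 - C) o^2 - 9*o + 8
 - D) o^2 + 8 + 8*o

Expanding (o+1)*(o+8):
= 9*o+o^2+8
A) 9*o+o^2+8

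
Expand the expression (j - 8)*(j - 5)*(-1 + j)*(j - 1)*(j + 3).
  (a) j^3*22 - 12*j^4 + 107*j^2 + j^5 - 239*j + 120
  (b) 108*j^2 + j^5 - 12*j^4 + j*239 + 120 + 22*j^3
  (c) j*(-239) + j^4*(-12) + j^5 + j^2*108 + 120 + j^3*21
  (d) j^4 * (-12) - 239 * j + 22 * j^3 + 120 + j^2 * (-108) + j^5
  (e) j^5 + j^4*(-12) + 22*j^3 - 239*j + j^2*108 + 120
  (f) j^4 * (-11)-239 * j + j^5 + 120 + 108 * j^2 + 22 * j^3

Expanding (j - 8)*(j - 5)*(-1 + j)*(j - 1)*(j + 3):
= j^5 + j^4*(-12) + 22*j^3 - 239*j + j^2*108 + 120
e) j^5 + j^4*(-12) + 22*j^3 - 239*j + j^2*108 + 120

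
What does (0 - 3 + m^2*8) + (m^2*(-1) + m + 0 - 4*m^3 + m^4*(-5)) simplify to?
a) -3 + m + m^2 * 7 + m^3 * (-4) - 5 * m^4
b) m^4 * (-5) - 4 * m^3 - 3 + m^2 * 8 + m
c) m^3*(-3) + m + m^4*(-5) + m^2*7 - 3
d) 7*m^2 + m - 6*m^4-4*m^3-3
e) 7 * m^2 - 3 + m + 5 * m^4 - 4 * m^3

Adding the polynomials and combining like terms:
(0 - 3 + m^2*8) + (m^2*(-1) + m + 0 - 4*m^3 + m^4*(-5))
= -3 + m + m^2 * 7 + m^3 * (-4) - 5 * m^4
a) -3 + m + m^2 * 7 + m^3 * (-4) - 5 * m^4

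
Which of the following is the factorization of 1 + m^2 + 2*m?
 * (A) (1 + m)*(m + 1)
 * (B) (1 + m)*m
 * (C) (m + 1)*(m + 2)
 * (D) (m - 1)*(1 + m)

We need to factor 1 + m^2 + 2*m.
The factored form is (1 + m)*(m + 1).
A) (1 + m)*(m + 1)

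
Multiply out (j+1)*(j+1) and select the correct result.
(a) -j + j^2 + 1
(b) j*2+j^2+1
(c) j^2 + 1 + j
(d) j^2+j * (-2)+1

Expanding (j+1)*(j+1):
= j*2+j^2+1
b) j*2+j^2+1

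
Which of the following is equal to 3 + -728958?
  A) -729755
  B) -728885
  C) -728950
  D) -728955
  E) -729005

3 + -728958 = -728955
D) -728955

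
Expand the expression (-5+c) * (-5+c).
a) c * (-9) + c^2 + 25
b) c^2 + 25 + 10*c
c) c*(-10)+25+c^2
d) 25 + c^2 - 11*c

Expanding (-5+c) * (-5+c):
= c*(-10)+25+c^2
c) c*(-10)+25+c^2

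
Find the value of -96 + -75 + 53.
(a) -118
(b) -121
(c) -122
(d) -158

First: -96 + -75 = -171
Then: -171 + 53 = -118
a) -118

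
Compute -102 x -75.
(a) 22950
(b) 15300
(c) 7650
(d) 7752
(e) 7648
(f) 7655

-102 * -75 = 7650
c) 7650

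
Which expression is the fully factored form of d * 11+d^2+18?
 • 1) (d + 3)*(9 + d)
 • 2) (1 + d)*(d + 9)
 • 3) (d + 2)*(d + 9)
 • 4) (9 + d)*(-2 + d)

We need to factor d * 11+d^2+18.
The factored form is (d + 2)*(d + 9).
3) (d + 2)*(d + 9)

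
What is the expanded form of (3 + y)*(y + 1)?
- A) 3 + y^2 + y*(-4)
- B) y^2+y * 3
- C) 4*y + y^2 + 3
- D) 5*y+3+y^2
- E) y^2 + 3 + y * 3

Expanding (3 + y)*(y + 1):
= 4*y + y^2 + 3
C) 4*y + y^2 + 3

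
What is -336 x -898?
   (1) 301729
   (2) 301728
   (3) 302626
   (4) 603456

-336 * -898 = 301728
2) 301728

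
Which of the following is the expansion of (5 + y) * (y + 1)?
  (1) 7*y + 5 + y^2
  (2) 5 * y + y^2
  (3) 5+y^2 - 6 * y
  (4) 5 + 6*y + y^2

Expanding (5 + y) * (y + 1):
= 5 + 6*y + y^2
4) 5 + 6*y + y^2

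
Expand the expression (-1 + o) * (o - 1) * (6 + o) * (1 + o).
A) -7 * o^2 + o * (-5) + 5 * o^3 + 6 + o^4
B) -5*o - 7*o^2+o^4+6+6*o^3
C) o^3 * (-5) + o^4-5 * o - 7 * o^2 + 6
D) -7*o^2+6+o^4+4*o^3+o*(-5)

Expanding (-1 + o) * (o - 1) * (6 + o) * (1 + o):
= -7 * o^2 + o * (-5) + 5 * o^3 + 6 + o^4
A) -7 * o^2 + o * (-5) + 5 * o^3 + 6 + o^4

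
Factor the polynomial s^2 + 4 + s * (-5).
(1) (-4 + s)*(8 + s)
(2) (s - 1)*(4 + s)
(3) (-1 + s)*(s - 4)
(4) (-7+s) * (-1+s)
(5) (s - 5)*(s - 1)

We need to factor s^2 + 4 + s * (-5).
The factored form is (-1 + s)*(s - 4).
3) (-1 + s)*(s - 4)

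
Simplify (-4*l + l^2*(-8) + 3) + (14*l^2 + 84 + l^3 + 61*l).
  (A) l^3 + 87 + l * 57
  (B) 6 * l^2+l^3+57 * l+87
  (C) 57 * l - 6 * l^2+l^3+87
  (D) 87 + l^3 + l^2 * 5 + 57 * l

Adding the polynomials and combining like terms:
(-4*l + l^2*(-8) + 3) + (14*l^2 + 84 + l^3 + 61*l)
= 6 * l^2+l^3+57 * l+87
B) 6 * l^2+l^3+57 * l+87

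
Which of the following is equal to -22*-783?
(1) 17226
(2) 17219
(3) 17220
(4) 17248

-22 * -783 = 17226
1) 17226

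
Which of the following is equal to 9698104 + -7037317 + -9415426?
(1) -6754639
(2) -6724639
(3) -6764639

First: 9698104 + -7037317 = 2660787
Then: 2660787 + -9415426 = -6754639
1) -6754639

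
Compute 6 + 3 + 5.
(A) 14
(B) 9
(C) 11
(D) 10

First: 6 + 3 = 9
Then: 9 + 5 = 14
A) 14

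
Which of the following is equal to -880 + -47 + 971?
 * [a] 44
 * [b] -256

First: -880 + -47 = -927
Then: -927 + 971 = 44
a) 44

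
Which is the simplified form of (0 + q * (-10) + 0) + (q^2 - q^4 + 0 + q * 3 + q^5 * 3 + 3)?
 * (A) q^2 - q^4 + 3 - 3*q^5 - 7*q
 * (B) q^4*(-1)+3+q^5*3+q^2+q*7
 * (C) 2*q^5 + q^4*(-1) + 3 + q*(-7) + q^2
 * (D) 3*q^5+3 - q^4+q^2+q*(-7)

Adding the polynomials and combining like terms:
(0 + q*(-10) + 0) + (q^2 - q^4 + 0 + q*3 + q^5*3 + 3)
= 3*q^5+3 - q^4+q^2+q*(-7)
D) 3*q^5+3 - q^4+q^2+q*(-7)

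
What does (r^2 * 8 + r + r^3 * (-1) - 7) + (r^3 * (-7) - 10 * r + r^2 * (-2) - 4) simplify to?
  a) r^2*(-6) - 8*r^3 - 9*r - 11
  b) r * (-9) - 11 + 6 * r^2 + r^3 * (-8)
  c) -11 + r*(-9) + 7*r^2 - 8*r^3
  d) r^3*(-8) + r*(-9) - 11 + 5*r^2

Adding the polynomials and combining like terms:
(r^2*8 + r + r^3*(-1) - 7) + (r^3*(-7) - 10*r + r^2*(-2) - 4)
= r * (-9) - 11 + 6 * r^2 + r^3 * (-8)
b) r * (-9) - 11 + 6 * r^2 + r^3 * (-8)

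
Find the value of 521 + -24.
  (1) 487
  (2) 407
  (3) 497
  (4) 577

521 + -24 = 497
3) 497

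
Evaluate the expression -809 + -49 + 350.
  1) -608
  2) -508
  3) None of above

First: -809 + -49 = -858
Then: -858 + 350 = -508
2) -508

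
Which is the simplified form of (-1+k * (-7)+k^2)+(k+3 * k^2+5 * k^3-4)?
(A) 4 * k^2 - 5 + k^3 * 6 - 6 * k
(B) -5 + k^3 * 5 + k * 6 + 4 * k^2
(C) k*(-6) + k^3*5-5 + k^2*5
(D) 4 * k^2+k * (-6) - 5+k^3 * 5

Adding the polynomials and combining like terms:
(-1 + k*(-7) + k^2) + (k + 3*k^2 + 5*k^3 - 4)
= 4 * k^2+k * (-6) - 5+k^3 * 5
D) 4 * k^2+k * (-6) - 5+k^3 * 5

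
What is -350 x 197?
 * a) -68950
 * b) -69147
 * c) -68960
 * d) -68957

-350 * 197 = -68950
a) -68950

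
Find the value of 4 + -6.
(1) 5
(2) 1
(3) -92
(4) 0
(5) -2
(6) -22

4 + -6 = -2
5) -2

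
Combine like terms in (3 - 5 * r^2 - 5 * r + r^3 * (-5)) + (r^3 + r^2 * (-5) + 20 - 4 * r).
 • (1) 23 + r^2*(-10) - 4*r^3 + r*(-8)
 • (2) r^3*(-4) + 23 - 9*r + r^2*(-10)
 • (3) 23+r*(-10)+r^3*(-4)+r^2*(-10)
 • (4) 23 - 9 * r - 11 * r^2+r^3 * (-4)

Adding the polynomials and combining like terms:
(3 - 5*r^2 - 5*r + r^3*(-5)) + (r^3 + r^2*(-5) + 20 - 4*r)
= r^3*(-4) + 23 - 9*r + r^2*(-10)
2) r^3*(-4) + 23 - 9*r + r^2*(-10)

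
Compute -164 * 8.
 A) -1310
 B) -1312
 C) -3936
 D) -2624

-164 * 8 = -1312
B) -1312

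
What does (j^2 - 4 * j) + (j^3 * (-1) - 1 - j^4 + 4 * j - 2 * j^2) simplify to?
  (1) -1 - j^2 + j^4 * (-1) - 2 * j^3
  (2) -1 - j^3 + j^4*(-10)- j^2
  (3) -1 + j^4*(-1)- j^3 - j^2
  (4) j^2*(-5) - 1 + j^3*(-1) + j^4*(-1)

Adding the polynomials and combining like terms:
(j^2 - 4*j) + (j^3*(-1) - 1 - j^4 + 4*j - 2*j^2)
= -1 + j^4*(-1)- j^3 - j^2
3) -1 + j^4*(-1)- j^3 - j^2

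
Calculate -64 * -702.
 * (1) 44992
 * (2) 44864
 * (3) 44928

-64 * -702 = 44928
3) 44928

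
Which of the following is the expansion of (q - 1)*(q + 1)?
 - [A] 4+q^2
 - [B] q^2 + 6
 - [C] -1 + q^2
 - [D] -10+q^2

Expanding (q - 1)*(q + 1):
= -1 + q^2
C) -1 + q^2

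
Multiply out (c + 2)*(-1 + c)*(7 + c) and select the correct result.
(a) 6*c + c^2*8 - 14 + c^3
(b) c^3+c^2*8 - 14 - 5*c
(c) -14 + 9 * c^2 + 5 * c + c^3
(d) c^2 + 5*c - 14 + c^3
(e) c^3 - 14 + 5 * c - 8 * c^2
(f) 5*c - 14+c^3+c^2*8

Expanding (c + 2)*(-1 + c)*(7 + c):
= 5*c - 14+c^3+c^2*8
f) 5*c - 14+c^3+c^2*8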